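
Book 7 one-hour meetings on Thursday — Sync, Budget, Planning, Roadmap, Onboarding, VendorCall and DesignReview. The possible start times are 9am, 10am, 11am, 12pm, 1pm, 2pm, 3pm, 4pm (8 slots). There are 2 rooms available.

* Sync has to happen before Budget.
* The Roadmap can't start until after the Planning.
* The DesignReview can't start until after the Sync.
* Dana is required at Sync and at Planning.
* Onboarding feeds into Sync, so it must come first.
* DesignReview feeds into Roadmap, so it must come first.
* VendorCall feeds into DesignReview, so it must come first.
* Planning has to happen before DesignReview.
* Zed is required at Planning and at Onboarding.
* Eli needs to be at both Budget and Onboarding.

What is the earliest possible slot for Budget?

Precedence pushes Budget to at least 11am.
Budget at 11am is achievable: Planning -> 11am; Roadmap -> 1pm; VendorCall -> 9am; Budget -> 11am; DesignReview -> 12pm; Onboarding -> 9am; Sync -> 10am.

11am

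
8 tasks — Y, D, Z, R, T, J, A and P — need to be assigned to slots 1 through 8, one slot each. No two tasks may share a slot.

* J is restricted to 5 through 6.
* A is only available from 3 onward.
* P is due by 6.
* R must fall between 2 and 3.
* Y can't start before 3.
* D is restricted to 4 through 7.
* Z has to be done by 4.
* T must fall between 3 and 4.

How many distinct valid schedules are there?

60

Splitting on D: it can be 4 (4), 5 (12), 6 (12), 7 (32). Listing each branch's schedules as (Y, Z, R, T, J, A, P):
D=4: (7,1,2,3,5,8,6) (7,1,2,3,6,8,5) (8,1,2,3,5,7,6) (8,1,2,3,6,7,5) — 4.
D=5: (7,1,2,3,6,8,4) (7,1,2,4,6,8,3) (7,1,3,4,6,8,2) (7,2,3,4,6,8,1) (7,3,2,4,6,8,1) (7,4,2,3,6,8,1) (8,1,2,3,6,7,4) (8,1,2,4,6,7,3) (8,1,3,4,6,7,2) (8,2,3,4,6,7,1) (8,3,2,4,6,7,1) (8,4,2,3,6,7,1) — 12.
D=6: (7,1,2,3,5,8,4) (7,1,2,4,5,8,3) (7,1,3,4,5,8,2) (7,2,3,4,5,8,1) (7,3,2,4,5,8,1) (7,4,2,3,5,8,1) (8,1,2,3,5,7,4) (8,1,2,4,5,7,3) (8,1,3,4,5,7,2) (8,2,3,4,5,7,1) (8,3,2,4,5,7,1) (8,4,2,3,5,7,1) — 12.
D=7: (3,1,2,4,5,8,6) (3,1,2,4,6,8,5) (4,1,2,3,5,8,6) (4,1,2,3,6,8,5) (5,1,2,3,6,8,4) (5,1,2,4,6,8,3) (5,1,3,4,6,8,2) (5,2,3,4,6,8,1) (5,3,2,4,6,8,1) (5,4,2,3,6,8,1) (6,1,2,3,5,8,4) (6,1,2,4,5,8,3) (6,1,3,4,5,8,2) (6,2,3,4,5,8,1) (6,3,2,4,5,8,1) (6,4,2,3,5,8,1) (8,1,2,3,5,4,6) (8,1,2,3,5,6,4) (8,1,2,3,6,4,5) (8,1,2,3,6,5,4) (8,1,2,4,5,3,6) (8,1,2,4,5,6,3) (8,1,2,4,6,3,5) (8,1,2,4,6,5,3) (8,1,3,4,5,6,2) (8,1,3,4,6,5,2) (8,2,3,4,5,6,1) (8,2,3,4,6,5,1) (8,3,2,4,5,6,1) (8,3,2,4,6,5,1) (8,4,2,3,5,6,1) (8,4,2,3,6,5,1) — 32.
Summing: 4 + 12 + 12 + 32 = 60.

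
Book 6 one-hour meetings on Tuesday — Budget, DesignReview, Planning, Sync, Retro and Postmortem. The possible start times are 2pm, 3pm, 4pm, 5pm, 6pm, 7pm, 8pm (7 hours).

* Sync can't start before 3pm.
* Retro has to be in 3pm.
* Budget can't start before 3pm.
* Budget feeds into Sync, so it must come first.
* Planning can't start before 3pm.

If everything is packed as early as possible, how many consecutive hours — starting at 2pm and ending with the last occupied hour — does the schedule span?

3 hours

The precedence chain requires at least 2 distinct hours.
Propagating the time windows through the other constraints, Sync can't land before 4pm — that is hour 3 counting from 2pm — so the schedule must run through at least 3 hours.
3 works (last occupied hour: 4pm): for example Postmortem in 2pm, Budget in 3pm, Sync in 4pm, Retro in 3pm, Planning in 3pm, DesignReview in 2pm.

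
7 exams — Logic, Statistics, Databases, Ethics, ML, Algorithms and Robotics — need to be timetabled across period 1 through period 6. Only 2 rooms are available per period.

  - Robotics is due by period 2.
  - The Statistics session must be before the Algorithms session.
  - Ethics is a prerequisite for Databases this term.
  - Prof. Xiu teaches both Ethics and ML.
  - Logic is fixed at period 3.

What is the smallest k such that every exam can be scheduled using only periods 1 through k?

4

The precedence chain requires at least 2 distinct periods.
With at most 2 per period and 7 exams, at least 4 periods are needed.
Logic can't be placed before period 3, so the schedule must run through at least period 3.
4 works (last occupied period: period 4): for example Statistics=period 1; Databases=period 3; ML=period 4; Algorithms=period 2; Ethics=period 2; Logic=period 3; Robotics=period 1.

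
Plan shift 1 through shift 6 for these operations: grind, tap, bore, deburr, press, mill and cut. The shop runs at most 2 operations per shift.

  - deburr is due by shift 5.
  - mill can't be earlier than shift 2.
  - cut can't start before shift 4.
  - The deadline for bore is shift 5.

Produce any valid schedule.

mill=shift 2, deburr=shift 1, grind=shift 2, press=shift 3, tap=shift 3, bore=shift 1, cut=shift 4

Checking: cut=shift 4 in [shift 4,shift 6]; deburr=shift 1 in [shift 1,shift 5]; bore=shift 1 in [shift 1,shift 5]; mill=shift 2 in [shift 2,shift 6]; max 2 per shift (cap 2).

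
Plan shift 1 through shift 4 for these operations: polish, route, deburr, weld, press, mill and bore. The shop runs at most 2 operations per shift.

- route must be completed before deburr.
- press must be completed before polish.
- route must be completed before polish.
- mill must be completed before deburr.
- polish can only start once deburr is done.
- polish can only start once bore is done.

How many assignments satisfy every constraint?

42

Splitting on route: it can be shift 1 (24), shift 2 (18). Listing each branch's schedules as (polish, deburr, weld, press, mill, bore) by shift number:
route=shift 1: (4,2,2,3,1,3) (4,2,3,2,1,3) (4,2,3,3,1,2) (4,2,4,2,1,3) (4,2,4,3,1,2) (4,2,4,3,1,3) (4,3,1,2,2,3) (4,3,1,3,2,2) (4,3,2,1,2,3) (4,3,2,2,1,3) (4,3,2,3,1,2) (4,3,2,3,2,1) (4,3,3,1,2,2) (4,3,3,2,1,2) (4,3,3,2,2,1) (4,3,4,1,2,2) (4,3,4,1,2,3) (4,3,4,2,1,2) (4,3,4,2,1,3) (4,3,4,2,2,1) (4,3,4,2,2,3) (4,3,4,3,1,2) (4,3,4,3,2,1) (4,3,4,3,2,2) — 24.
route=shift 2: (4,3,1,1,2,3) (4,3,1,2,1,3) (4,3,1,3,1,2) (4,3,1,3,2,1) (4,3,2,1,1,3) (4,3,2,3,1,1) (4,3,3,1,1,2) (4,3,3,1,2,1) (4,3,3,2,1,1) (4,3,4,1,1,2) (4,3,4,1,1,3) (4,3,4,1,2,1) (4,3,4,1,2,3) (4,3,4,2,1,1) (4,3,4,2,1,3) (4,3,4,3,1,1) (4,3,4,3,1,2) (4,3,4,3,2,1) — 18.
Summing: 24 + 18 = 42.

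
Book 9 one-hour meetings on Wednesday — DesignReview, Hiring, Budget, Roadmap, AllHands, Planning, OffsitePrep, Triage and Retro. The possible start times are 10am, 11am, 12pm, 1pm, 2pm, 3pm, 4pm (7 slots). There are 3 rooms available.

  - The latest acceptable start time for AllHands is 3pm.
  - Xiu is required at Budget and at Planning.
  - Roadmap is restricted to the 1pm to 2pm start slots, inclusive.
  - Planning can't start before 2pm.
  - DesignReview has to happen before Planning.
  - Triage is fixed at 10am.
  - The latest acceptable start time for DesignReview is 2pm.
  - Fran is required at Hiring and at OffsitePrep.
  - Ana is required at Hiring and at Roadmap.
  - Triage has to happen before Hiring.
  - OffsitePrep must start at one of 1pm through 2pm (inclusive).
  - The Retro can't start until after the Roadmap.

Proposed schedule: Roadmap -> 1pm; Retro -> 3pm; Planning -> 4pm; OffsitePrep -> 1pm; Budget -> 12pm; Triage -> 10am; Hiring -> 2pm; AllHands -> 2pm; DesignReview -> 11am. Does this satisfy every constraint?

The Retro can't start until after the Roadmap — holds.
There are 3 rooms available — holds.
Planning can't start before 2pm — holds.
OffsitePrep must start at one of 1pm through 2pm (inclusive) — holds.
The latest acceptable start time for DesignReview is 2pm — holds.
Ana is required at Hiring and at Roadmap — holds.
DesignReview has to happen before Planning — holds.
Fran is required at Hiring and at OffsitePrep — holds.
Xiu is required at Budget and at Planning — holds.
The latest acceptable start time for AllHands is 3pm — holds.
Roadmap is restricted to the 1pm to 2pm start slots, inclusive — holds.
Triage is fixed at 10am — holds.
Triage has to happen before Hiring — holds.

Yes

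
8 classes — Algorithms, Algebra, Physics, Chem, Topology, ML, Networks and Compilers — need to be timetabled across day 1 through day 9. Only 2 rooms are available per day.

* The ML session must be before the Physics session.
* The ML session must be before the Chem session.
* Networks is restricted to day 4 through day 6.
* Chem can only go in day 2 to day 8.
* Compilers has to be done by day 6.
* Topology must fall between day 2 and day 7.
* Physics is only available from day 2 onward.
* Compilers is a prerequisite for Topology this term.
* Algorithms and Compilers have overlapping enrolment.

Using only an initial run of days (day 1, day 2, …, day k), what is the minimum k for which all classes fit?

4 days

The precedence chain requires at least 2 distinct days.
With at most 2 per day and 8 classes, at least 4 days are needed.
Networks can't be placed before day 4, so the schedule must run through at least day 4.
4 works (last occupied day: day 4): for example Topology=day 3; Networks=day 4; Algebra=day 4; Compilers=day 1; ML=day 1; Algorithms=day 3; Chem=day 2; Physics=day 2.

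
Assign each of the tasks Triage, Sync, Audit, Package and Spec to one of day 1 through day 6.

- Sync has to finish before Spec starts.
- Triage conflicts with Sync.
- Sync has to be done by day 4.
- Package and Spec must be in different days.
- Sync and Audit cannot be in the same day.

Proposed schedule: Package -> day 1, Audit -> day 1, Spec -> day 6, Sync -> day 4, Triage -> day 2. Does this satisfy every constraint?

Package and Spec must be in different days — holds.
Sync has to finish before Spec starts — holds.
Sync and Audit cannot be in the same day — holds.
Triage conflicts with Sync — holds.
Sync has to be done by day 4 — holds.

Yes, all constraints hold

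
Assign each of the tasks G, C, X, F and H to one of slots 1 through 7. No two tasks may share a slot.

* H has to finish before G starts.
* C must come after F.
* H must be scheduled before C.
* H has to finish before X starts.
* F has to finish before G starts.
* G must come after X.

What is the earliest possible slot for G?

Precedence pushes G to at least 3.
G at 4 is achievable: F=3, G=4, C=5, X=2, H=1.
Nothing earlier works — the capacity limit rule out every slot before 4.

4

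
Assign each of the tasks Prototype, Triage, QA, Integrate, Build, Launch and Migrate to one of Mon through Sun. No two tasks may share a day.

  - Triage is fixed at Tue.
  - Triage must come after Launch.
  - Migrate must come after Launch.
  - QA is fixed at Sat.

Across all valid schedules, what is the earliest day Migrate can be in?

Precedence pushes Migrate to at least Tue.
Migrate at Wed is achievable: Build in Sun, QA in Sat, Prototype in Thu, Triage in Tue, Launch in Mon, Migrate in Wed, Integrate in Fri.
Nothing earlier works — the capacity limit rule out every day before Wed.

Wed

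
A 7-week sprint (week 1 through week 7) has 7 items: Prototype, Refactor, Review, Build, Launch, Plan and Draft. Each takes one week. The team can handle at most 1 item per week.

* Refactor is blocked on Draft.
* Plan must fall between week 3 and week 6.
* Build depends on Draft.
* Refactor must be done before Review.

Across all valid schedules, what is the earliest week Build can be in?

week 2

Precedence pushes Build to at least week 2.
Build at week 2 is achievable: Plan in week 3; Refactor in week 4; Draft in week 1; Prototype in week 6; Launch in week 7; Build in week 2; Review in week 5.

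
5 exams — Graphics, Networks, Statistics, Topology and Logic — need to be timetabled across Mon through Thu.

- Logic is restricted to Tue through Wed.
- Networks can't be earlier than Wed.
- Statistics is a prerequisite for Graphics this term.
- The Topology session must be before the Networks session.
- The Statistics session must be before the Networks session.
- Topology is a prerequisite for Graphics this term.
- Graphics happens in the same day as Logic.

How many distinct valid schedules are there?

Splitting on Graphics: it can be Tue (2), Wed (8). Listing each branch's schedules as (Networks, Statistics, Topology, Logic):
Graphics=Tue: (Wed,Mon,Mon,Tue) (Thu,Mon,Mon,Tue) — 2.
Graphics=Wed: (Wed,Mon,Mon,Wed) (Wed,Mon,Tue,Wed) (Wed,Tue,Mon,Wed) (Wed,Tue,Tue,Wed) (Thu,Mon,Mon,Wed) (Thu,Mon,Tue,Wed) (Thu,Tue,Mon,Wed) (Thu,Tue,Tue,Wed) — 8.
Summing: 2 + 8 = 10.

10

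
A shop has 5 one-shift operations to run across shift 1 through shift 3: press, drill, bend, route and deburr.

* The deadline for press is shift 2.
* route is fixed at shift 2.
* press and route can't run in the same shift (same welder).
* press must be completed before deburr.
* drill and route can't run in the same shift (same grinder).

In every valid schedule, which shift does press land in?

shift 1

press's window is shift 1–shift 2.
route is fixed at shift 2, and press can't share a shift with route.
So press must be shift 1.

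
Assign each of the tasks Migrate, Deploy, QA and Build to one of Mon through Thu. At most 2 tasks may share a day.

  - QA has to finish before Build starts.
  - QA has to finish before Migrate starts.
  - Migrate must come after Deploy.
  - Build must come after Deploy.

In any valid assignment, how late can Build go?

Thu

Precedence pushes Build to at least Tue.
Build at Thu is achievable: Deploy=Mon; Migrate=Tue; Build=Thu; QA=Mon.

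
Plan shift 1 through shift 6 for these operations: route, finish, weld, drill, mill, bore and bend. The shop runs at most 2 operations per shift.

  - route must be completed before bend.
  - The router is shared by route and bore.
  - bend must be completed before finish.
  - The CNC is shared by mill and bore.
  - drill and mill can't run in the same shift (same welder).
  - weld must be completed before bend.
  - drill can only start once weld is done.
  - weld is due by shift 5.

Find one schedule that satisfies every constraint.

bore -> shift 4; bend -> shift 2; route -> shift 1; mill -> shift 3; finish -> shift 3; weld -> shift 1; drill -> shift 2

Checking: route(shift 1) before bend(shift 2); bend(shift 2) before finish(shift 3); weld(shift 1) before bend(shift 2); weld(shift 1) before drill(shift 2); mill(shift 3) != bore(shift 4); drill(shift 2) != mill(shift 3); route(shift 1) != bore(shift 4); weld=shift 1 in [shift 1,shift 5]; max 2 per shift (cap 2).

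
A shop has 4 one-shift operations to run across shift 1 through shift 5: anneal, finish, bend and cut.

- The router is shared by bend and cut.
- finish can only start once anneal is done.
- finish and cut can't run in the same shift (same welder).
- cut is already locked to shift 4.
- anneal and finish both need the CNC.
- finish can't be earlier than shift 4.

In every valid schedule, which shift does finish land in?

shift 5

finish's window is shift 4–shift 5.
cut is fixed at shift 4, and finish can't share a shift with cut.
So finish must be shift 5.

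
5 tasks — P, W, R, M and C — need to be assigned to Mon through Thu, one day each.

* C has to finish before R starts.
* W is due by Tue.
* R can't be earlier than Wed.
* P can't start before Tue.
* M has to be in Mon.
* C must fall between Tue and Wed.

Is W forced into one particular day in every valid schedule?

No

W can be Mon (e.g. P in Tue; R in Wed; C in Tue; M in Mon; W in Mon) or Tue (e.g. M=Mon; R=Wed; P=Tue; W=Tue; C=Tue).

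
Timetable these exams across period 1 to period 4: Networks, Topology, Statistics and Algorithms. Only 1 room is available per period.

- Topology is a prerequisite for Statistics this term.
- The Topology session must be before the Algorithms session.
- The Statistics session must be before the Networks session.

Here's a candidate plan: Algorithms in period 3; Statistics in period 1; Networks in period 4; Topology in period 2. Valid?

No. Topology is a prerequisite for Statistics this term is not satisfied.

The Statistics session must be before the Networks session — holds.
Topology is a prerequisite for Statistics this term — violated.
The Topology session must be before the Algorithms session — holds.
Only 1 room is available per period — holds.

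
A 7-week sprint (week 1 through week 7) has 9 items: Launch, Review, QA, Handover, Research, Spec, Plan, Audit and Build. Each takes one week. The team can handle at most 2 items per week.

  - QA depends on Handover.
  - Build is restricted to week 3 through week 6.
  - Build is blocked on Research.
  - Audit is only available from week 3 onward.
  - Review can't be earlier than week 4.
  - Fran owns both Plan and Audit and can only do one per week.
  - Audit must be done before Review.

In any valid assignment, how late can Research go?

week 5

Downstream work caps Research at week 5.
Research at week 5 is achievable: Audit -> week 3, Review -> week 4, Plan -> week 4, QA -> week 2, Build -> week 6, Research -> week 5, Spec -> week 2, Handover -> week 1, Launch -> week 1.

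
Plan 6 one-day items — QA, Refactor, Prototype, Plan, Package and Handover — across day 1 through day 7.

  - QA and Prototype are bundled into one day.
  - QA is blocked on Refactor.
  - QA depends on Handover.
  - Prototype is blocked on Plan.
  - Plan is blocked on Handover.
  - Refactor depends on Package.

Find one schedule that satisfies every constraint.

Prototype=day 3; Refactor=day 2; Plan=day 2; Package=day 1; QA=day 3; Handover=day 1

Checking: Handover(day 1) before QA(day 3); Refactor(day 2) before QA(day 3); Handover(day 1) before Plan(day 2); Package(day 1) before Refactor(day 2); Plan(day 2) before Prototype(day 3); QA = Prototype = day 3.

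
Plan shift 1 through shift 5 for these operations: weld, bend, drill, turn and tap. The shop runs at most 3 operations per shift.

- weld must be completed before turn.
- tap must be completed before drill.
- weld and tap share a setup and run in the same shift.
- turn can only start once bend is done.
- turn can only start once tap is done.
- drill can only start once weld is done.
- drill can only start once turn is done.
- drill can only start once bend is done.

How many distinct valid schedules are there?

Splitting on weld: it can be shift 1 (10), shift 2 (7), shift 3 (3). Listing each branch's schedules as (bend, drill, turn, tap) by shift number:
weld=shift 1: (1,3,2,1) (1,4,2,1) (1,4,3,1) (1,5,2,1) (1,5,3,1) (1,5,4,1) (2,4,3,1) (2,5,3,1) (2,5,4,1) (3,5,4,1) — 10.
weld=shift 2: (1,4,3,2) (1,5,3,2) (1,5,4,2) (2,4,3,2) (2,5,3,2) (2,5,4,2) (3,5,4,2) — 7.
weld=shift 3: (1,5,4,3) (2,5,4,3) (3,5,4,3) — 3.
Summing: 10 + 7 + 3 = 20.

20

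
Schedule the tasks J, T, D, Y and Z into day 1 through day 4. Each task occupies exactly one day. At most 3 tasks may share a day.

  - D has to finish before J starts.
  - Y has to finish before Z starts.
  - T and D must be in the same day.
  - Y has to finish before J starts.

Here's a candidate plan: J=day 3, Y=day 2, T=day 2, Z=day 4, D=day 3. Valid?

No. T and D must be in the same day is not satisfied.

T and D must be in the same day — violated.
Y has to finish before J starts — holds.
Y has to finish before Z starts — holds.
At most 3 tasks may share a day — holds.
D has to finish before J starts — violated.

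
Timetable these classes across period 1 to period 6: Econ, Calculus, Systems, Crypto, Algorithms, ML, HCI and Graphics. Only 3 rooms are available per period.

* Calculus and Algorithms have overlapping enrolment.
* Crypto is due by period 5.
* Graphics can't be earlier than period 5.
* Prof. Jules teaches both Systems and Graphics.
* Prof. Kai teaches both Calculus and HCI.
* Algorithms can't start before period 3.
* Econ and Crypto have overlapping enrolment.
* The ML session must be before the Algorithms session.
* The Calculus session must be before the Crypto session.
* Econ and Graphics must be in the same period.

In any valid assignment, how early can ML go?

period 1

Downstream work caps ML at period 5.
ML at period 1 is achievable: Systems in period 1, HCI in period 2, Calculus in period 1, Graphics in period 5, Econ in period 5, Crypto in period 2, ML in period 1, Algorithms in period 3.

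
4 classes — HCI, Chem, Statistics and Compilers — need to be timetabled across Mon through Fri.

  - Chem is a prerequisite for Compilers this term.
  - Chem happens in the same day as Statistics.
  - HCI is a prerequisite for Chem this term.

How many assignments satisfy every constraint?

10

Splitting on HCI: it can be Mon (6), Tue (3), Wed (1). Listing each branch's schedules as (Chem, Statistics, Compilers):
HCI=Mon: (Tue,Tue,Wed) (Tue,Tue,Thu) (Tue,Tue,Fri) (Wed,Wed,Thu) (Wed,Wed,Fri) (Thu,Thu,Fri) — 6.
HCI=Tue: (Wed,Wed,Thu) (Wed,Wed,Fri) (Thu,Thu,Fri) — 3.
HCI=Wed: (Thu,Thu,Fri) — 1.
Summing: 6 + 3 + 1 = 10.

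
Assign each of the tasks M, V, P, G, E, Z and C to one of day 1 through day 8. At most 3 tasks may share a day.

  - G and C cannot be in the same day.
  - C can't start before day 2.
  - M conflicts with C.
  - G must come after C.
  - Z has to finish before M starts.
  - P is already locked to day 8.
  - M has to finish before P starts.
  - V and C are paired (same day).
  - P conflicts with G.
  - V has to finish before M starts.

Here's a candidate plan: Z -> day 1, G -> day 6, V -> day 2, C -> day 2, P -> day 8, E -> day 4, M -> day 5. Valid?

Yes, all constraints hold

G and C cannot be in the same day — holds.
G must come after C — holds.
C can't start before day 2 — holds.
At most 3 tasks may share a day — holds.
V has to finish before M starts — holds.
V and C are paired (same day) — holds.
P is already locked to day 8 — holds.
M has to finish before P starts — holds.
Z has to finish before M starts — holds.
M conflicts with C — holds.
P conflicts with G — holds.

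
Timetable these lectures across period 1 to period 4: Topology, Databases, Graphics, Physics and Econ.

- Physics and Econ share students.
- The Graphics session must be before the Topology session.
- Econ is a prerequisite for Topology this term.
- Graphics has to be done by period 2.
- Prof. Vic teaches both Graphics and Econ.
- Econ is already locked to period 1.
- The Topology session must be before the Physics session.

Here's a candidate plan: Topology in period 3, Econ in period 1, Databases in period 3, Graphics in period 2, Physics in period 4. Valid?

Valid

The Topology session must be before the Physics session — holds.
Prof. Vic teaches both Graphics and Econ — holds.
The Graphics session must be before the Topology session — holds.
Physics and Econ share students — holds.
Econ is a prerequisite for Topology this term — holds.
Graphics has to be done by period 2 — holds.
Econ is already locked to period 1 — holds.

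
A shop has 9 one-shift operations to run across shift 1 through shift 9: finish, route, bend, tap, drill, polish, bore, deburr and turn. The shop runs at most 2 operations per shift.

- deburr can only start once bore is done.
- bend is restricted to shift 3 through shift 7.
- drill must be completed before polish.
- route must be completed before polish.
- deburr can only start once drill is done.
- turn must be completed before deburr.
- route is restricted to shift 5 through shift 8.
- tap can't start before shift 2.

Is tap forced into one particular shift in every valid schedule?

No

tap can be shift 2 (e.g. deburr=shift 3; bend=shift 3; turn=shift 2; tap=shift 2; drill=shift 1; finish=shift 4; bore=shift 1; polish=shift 6; route=shift 5) or shift 3 (e.g. drill -> shift 1, polish -> shift 6, tap -> shift 3, bend -> shift 3, deburr -> shift 4, route -> shift 5, bore -> shift 1, finish -> shift 2, turn -> shift 2).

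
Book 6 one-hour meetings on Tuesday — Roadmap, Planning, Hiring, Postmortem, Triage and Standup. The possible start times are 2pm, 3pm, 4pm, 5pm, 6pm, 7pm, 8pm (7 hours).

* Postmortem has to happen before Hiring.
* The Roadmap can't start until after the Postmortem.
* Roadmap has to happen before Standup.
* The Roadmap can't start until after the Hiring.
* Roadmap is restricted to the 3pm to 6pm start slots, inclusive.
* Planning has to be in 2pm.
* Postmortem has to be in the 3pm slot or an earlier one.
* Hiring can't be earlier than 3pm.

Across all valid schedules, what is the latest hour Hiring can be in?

Hiring is available from 3pm; downstream work caps Hiring at 5pm.
Hiring at 5pm is achievable: Planning -> 2pm; Standup -> 7pm; Roadmap -> 6pm; Hiring -> 5pm; Postmortem -> 2pm; Triage -> 2pm.

5pm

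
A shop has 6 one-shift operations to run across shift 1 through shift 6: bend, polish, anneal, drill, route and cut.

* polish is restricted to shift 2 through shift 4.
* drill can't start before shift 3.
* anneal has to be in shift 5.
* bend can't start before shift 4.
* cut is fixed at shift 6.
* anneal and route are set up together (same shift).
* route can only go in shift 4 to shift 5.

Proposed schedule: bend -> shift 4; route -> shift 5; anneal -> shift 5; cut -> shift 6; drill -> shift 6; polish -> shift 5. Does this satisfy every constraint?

anneal and route are set up together (same shift) — holds.
cut is fixed at shift 6 — holds.
route can only go in shift 4 to shift 5 — holds.
bend can't start before shift 4 — holds.
drill can't start before shift 3 — holds.
anneal has to be in shift 5 — holds.
polish is restricted to shift 2 through shift 4 — violated.

Invalid. polish is restricted to shift 2 through shift 4.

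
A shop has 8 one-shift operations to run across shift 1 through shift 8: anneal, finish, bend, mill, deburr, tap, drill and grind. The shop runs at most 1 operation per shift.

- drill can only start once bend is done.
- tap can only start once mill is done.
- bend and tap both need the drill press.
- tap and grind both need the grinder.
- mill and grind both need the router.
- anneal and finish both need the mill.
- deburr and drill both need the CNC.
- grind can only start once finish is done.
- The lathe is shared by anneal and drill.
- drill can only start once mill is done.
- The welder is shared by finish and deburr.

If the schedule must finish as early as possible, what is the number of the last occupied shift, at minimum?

shift 8

The precedence chain requires at least 2 distinct shifts.
With at most 1 per shift and 8 operations, at least 8 shifts are needed.
8 works (last occupied shift: shift 8): for example deburr in shift 8; finish in shift 4; mill in shift 1; bend in shift 2; drill in shift 3; grind in shift 6; anneal in shift 7; tap in shift 5.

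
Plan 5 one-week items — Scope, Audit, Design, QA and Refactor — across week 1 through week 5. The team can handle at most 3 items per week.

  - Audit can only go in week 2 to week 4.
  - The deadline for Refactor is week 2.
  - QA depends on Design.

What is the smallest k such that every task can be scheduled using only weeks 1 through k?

2

The precedence chain requires at least 2 distinct weeks.
With at most 3 per week and 5 tasks, at least 2 weeks are needed.
2 works (last occupied week: week 2): for example Audit in week 2, QA in week 2, Refactor in week 1, Design in week 1, Scope in week 1.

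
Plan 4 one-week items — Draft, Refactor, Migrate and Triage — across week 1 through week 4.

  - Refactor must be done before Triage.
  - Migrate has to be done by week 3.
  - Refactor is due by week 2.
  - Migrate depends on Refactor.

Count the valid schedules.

Splitting on Draft: it can be week 1 (8), week 2 (8), week 3 (8), week 4 (8). Listing each branch's schedules as (Refactor, Migrate, Triage) by week number:
Draft=week 1: (1,2,2) (1,2,3) (1,2,4) (1,3,2) (1,3,3) (1,3,4) (2,3,3) (2,3,4) — 8.
Draft=week 2: (1,2,2) (1,2,3) (1,2,4) (1,3,2) (1,3,3) (1,3,4) (2,3,3) (2,3,4) — 8.
Draft=week 3: (1,2,2) (1,2,3) (1,2,4) (1,3,2) (1,3,3) (1,3,4) (2,3,3) (2,3,4) — 8.
Draft=week 4: (1,2,2) (1,2,3) (1,2,4) (1,3,2) (1,3,3) (1,3,4) (2,3,3) (2,3,4) — 8.
Summing: 8 + 8 + 8 + 8 = 32.

32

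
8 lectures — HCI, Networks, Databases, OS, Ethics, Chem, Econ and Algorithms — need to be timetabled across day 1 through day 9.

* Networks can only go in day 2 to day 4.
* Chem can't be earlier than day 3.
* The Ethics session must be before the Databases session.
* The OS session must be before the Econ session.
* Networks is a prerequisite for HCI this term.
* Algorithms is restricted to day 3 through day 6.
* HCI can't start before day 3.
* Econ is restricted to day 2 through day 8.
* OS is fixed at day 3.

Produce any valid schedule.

Econ=day 4, Chem=day 3, Ethics=day 1, OS=day 3, Networks=day 2, Algorithms=day 3, Databases=day 2, HCI=day 3

Checking: Networks(day 2) before HCI(day 3); OS(day 3) before Econ(day 4); Ethics(day 1) before Databases(day 2); Econ=day 4 in [day 2,day 8]; Networks=day 2 in [day 2,day 4]; Chem=day 3 in [day 3,day 9]; OS=day 3 in [day 3,day 3]; Algorithms=day 3 in [day 3,day 6]; HCI=day 3 in [day 3,day 9].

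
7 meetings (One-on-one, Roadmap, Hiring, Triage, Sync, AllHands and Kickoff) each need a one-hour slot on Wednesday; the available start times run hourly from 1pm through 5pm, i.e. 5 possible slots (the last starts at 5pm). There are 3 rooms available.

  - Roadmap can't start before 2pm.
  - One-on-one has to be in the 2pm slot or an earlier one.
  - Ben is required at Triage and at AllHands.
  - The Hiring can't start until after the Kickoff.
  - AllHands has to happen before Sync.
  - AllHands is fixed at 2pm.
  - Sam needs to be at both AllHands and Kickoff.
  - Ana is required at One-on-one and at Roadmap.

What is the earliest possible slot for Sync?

Precedence pushes Sync to at least 3pm.
Sync at 3pm is achievable: One-on-one=1pm; Triage=1pm; Hiring=2pm; Kickoff=1pm; Sync=3pm; Roadmap=2pm; AllHands=2pm.

3pm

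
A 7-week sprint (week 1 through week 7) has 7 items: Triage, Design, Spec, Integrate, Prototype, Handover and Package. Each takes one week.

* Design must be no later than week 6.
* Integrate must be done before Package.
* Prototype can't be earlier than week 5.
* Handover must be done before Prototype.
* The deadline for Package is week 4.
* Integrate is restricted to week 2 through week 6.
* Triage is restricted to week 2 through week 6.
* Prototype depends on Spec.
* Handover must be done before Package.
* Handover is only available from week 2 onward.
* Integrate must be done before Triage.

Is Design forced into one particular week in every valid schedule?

Design can be week 1 (e.g. Integrate -> week 2, Package -> week 3, Triage -> week 3, Handover -> week 2, Design -> week 1, Spec -> week 1, Prototype -> week 5) or week 2 (e.g. Prototype=week 5; Design=week 2; Handover=week 2; Spec=week 1; Package=week 3; Triage=week 3; Integrate=week 2).

No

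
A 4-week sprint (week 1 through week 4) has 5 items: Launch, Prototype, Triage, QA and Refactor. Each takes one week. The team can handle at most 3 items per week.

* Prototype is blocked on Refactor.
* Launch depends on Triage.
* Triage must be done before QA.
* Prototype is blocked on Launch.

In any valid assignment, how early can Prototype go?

week 3

Precedence pushes Prototype to at least week 3.
Prototype at week 3 is achievable: Refactor=week 1, QA=week 2, Launch=week 2, Triage=week 1, Prototype=week 3.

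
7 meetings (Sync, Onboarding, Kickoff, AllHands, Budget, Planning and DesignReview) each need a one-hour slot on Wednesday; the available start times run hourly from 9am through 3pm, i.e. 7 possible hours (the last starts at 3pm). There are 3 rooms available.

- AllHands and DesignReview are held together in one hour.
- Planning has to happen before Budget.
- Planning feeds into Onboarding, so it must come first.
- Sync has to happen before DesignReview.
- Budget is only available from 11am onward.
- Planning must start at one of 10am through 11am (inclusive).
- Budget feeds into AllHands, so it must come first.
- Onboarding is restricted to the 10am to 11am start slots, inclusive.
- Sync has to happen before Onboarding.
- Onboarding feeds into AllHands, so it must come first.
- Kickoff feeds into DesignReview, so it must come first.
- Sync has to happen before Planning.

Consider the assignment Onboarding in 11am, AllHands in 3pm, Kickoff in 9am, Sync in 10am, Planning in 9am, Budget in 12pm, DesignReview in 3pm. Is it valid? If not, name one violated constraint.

No. Sync has to happen before Planning is not satisfied.

Budget is only available from 11am onward — holds.
Kickoff feeds into DesignReview, so it must come first — holds.
Onboarding feeds into AllHands, so it must come first — holds.
Planning feeds into Onboarding, so it must come first — holds.
Budget feeds into AllHands, so it must come first — holds.
AllHands and DesignReview are held together in one hour — holds.
Sync has to happen before Onboarding — holds.
There are 3 rooms available — holds.
Planning has to happen before Budget — holds.
Sync has to happen before DesignReview — holds.
Onboarding is restricted to the 10am to 11am start slots, inclusive — holds.
Planning must start at one of 10am through 11am (inclusive) — violated.
Sync has to happen before Planning — violated.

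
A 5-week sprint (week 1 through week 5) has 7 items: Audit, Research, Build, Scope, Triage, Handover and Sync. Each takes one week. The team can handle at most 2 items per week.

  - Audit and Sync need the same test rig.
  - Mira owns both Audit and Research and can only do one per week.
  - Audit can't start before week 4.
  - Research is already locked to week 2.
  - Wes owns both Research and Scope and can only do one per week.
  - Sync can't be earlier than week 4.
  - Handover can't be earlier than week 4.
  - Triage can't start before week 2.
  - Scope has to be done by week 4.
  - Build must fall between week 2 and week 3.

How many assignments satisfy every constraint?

Splitting on Audit: it can be week 4 (21), week 5 (21). Listing each branch's schedules as (Research, Build, Scope, Triage, Handover, Sync) by week number:
Audit=week 4: (2,2,1,3,4,5) (2,2,1,3,5,5) (2,2,1,4,5,5) (2,2,1,5,4,5) (2,2,3,3,4,5) (2,2,3,3,5,5) (2,2,3,4,5,5) (2,2,3,5,4,5) (2,2,4,3,5,5) (2,3,1,2,4,5) (2,3,1,2,5,5) (2,3,1,3,4,5) (2,3,1,3,5,5) (2,3,1,4,5,5) (2,3,1,5,4,5) (2,3,3,2,4,5) (2,3,3,2,5,5) (2,3,3,4,5,5) (2,3,3,5,4,5) (2,3,4,2,5,5) (2,3,4,3,5,5) — 21.
Audit=week 5: (2,2,1,3,4,4) (2,2,1,3,5,4) (2,2,1,4,5,4) (2,2,1,5,4,4) (2,2,3,3,4,4) (2,2,3,3,5,4) (2,2,3,4,5,4) (2,2,3,5,4,4) (2,2,4,3,5,4) (2,3,1,2,4,4) (2,3,1,2,5,4) (2,3,1,3,4,4) (2,3,1,3,5,4) (2,3,1,4,5,4) (2,3,1,5,4,4) (2,3,3,2,4,4) (2,3,3,2,5,4) (2,3,3,4,5,4) (2,3,3,5,4,4) (2,3,4,2,5,4) (2,3,4,3,5,4) — 21.
Summing: 21 + 21 = 42.

42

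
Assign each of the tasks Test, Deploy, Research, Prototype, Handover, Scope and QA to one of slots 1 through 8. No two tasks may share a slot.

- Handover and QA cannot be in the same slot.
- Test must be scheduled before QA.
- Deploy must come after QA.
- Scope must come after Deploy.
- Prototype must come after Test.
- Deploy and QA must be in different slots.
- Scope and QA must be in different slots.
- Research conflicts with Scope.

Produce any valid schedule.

Test=1; Prototype=4; Research=6; QA=2; Deploy=3; Handover=7; Scope=5

Checking: Test(1) before QA(2); Test(1) before Prototype(4); Deploy(3) before Scope(5); QA(2) before Deploy(3); Deploy(3) != QA(2); Handover(7) != QA(2); Scope(5) != QA(2); Research(6) != Scope(5); max 1 per slot (cap 1).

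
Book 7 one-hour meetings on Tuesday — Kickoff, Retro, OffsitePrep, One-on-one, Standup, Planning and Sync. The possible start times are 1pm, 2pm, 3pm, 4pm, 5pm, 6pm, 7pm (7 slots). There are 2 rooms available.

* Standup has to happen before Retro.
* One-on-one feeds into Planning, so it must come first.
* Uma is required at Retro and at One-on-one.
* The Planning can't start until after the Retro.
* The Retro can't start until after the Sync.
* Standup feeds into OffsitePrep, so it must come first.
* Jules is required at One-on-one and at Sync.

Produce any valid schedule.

Standup in 1pm, One-on-one in 3pm, OffsitePrep in 2pm, Retro in 2pm, Kickoff in 3pm, Planning in 4pm, Sync in 1pm

Checking: Standup(1pm) before Retro(2pm); Retro(2pm) before Planning(4pm); Sync(1pm) before Retro(2pm); Standup(1pm) before OffsitePrep(2pm); One-on-one(3pm) before Planning(4pm); Retro(2pm) != One-on-one(3pm); One-on-one(3pm) != Sync(1pm); max 2 per slot (cap 2).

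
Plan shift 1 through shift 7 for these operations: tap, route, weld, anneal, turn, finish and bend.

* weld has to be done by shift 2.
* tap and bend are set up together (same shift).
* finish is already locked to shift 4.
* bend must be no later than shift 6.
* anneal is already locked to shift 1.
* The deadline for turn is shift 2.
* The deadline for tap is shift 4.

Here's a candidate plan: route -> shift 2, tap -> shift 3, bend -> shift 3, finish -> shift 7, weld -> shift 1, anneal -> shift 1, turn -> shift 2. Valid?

No. finish is already locked to shift 4 is not satisfied.

weld has to be done by shift 2 — holds.
finish is already locked to shift 4 — violated.
anneal is already locked to shift 1 — holds.
tap and bend are set up together (same shift) — holds.
bend must be no later than shift 6 — holds.
The deadline for turn is shift 2 — holds.
The deadline for tap is shift 4 — holds.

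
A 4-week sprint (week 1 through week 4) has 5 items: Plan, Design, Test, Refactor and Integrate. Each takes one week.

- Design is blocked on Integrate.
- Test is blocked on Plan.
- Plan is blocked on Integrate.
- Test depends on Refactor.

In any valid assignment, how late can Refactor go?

week 3

Downstream work caps Refactor at week 3.
Refactor at week 3 is achievable: Test=week 4; Integrate=week 1; Refactor=week 3; Plan=week 2; Design=week 2.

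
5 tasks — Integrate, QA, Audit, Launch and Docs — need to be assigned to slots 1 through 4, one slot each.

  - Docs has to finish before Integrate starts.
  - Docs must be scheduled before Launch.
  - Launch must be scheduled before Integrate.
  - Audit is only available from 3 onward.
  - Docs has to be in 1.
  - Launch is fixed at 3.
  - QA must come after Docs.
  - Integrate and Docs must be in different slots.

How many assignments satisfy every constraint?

Splitting on QA: it can be 2 (2), 3 (2), 4 (2). Listing each branch's schedules as (Integrate, Audit, Launch, Docs):
QA=2: (4,3,3,1) (4,4,3,1) — 2.
QA=3: (4,3,3,1) (4,4,3,1) — 2.
QA=4: (4,3,3,1) (4,4,3,1) — 2.
Summing: 2 + 2 + 2 = 6.

6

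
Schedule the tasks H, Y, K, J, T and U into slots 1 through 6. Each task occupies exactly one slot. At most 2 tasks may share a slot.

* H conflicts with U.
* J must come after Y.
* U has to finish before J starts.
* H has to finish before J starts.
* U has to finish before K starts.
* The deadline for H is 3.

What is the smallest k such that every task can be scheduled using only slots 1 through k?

3 slots

The precedence chain requires at least 2 distinct slots.
With at most 2 per slot and 6 tasks, at least 3 slots are needed.
3 works (last occupied slot: 3): for example T -> 3, K -> 2, Y -> 1, H -> 2, U -> 1, J -> 3.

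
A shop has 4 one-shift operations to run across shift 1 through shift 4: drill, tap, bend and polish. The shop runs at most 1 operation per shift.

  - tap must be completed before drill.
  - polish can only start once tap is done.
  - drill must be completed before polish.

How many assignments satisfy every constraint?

Enumerating: polish=shift 3, drill=shift 2, tap=shift 1, bend=shift 4 | polish=shift 4; tap=shift 1; bend=shift 3; drill=shift 2 | drill -> shift 3, tap -> shift 1, bend -> shift 2, polish -> shift 4 | bend -> shift 1, drill -> shift 3, tap -> shift 2, polish -> shift 4.

4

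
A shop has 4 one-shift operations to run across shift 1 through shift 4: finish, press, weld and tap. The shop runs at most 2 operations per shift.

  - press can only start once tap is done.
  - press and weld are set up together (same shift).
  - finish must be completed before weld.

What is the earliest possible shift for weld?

Precedence pushes weld to at least shift 2.
weld at shift 2 is achievable: press=shift 2; weld=shift 2; tap=shift 1; finish=shift 1.

shift 2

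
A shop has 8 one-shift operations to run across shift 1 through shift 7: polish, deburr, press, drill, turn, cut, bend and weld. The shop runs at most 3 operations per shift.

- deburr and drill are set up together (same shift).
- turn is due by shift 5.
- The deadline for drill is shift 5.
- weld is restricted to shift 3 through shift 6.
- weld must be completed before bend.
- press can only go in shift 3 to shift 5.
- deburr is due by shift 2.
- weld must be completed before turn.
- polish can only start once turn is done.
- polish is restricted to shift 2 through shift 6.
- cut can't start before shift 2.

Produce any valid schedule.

cut in shift 2, weld in shift 3, bend in shift 4, polish in shift 5, drill in shift 1, press in shift 3, turn in shift 4, deburr in shift 1

Checking: weld(shift 3) before turn(shift 4); turn(shift 4) before polish(shift 5); weld(shift 3) before bend(shift 4); deburr = drill = shift 1; drill=shift 1 in [shift 1,shift 5]; polish=shift 5 in [shift 2,shift 6]; turn=shift 4 in [shift 1,shift 5]; weld=shift 3 in [shift 3,shift 6]; cut=shift 2 in [shift 2,shift 7]; deburr=shift 1 in [shift 1,shift 2]; press=shift 3 in [shift 3,shift 5]; max 2 per shift (cap 3).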